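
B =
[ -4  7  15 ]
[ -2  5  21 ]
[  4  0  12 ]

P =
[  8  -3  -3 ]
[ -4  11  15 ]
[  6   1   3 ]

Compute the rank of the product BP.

3

First compute BP:
[[ 30, 104, 162],
 [ 90,  82, 144],
 [104,   0,  24]]
Now row reduce the product.
R2 ← R2 − (3)·R1: [0, -230, -342]
R3 ← R3 − (52/15)·R1: [0, -5408/15, -2688/5]
R3 ← R3 − (2704/1725)·R2: [0, 0, -864/575]
3 nonzero rows, so rank(BP) = 3.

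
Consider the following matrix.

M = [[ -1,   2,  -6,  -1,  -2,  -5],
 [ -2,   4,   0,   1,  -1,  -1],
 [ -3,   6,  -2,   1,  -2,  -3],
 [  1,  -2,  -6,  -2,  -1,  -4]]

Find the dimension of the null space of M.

Row reduce to echelon form.
R2 ← R2 − (2)·R1: [0, 0, 12, 3, 3, 9]
R3 ← R3 − (3)·R1: [0, 0, 16, 4, 4, 12]
R4 ← R4 + R1: [0, 0, -12, -3, -3, -9]
R3 ← R3 − (4/3)·R2: [0, 0, 0, 0, 0, 0]
R4 ← R4 + R2: [0, 0, 0, 0, 0, 0]
2 nonzero rows, so rank(M) = 2.
M has 6 columns; by rank–nullity, nullity = 6 − 2 = 4.

4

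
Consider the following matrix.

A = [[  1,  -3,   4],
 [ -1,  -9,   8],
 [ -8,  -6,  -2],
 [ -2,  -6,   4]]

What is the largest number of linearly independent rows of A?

Row reduce to echelon form.
R2 ← R2 + R1: [0, -12, 12]
R3 ← R3 + (8)·R1: [0, -30, 30]
R4 ← R4 + (2)·R1: [0, -12, 12]
R3 ← R3 − (5/2)·R2: [0, 0, 0]
R4 ← R4 − R2: [0, 0, 0]
Echelon form has 2 nonzero rows, so rank(A) = 2.
The rank gives the maximum number of linearly independent rows: 2.

2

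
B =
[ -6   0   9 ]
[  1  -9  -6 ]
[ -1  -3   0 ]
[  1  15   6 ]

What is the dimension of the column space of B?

2

Row reduce to echelon form.
R2 ← R2 + (1/6)·R1: [0, -9, -9/2]
R3 ← R3 − (1/6)·R1: [0, -3, -3/2]
R4 ← R4 + (1/6)·R1: [0, 15, 15/2]
R3 ← R3 − (1/3)·R2: [0, 0, 0]
R4 ← R4 + (5/3)·R2: [0, 0, 0]
Echelon form has 2 nonzero rows, so rank(B) = 2.
The column space has dimension equal to the rank: 2.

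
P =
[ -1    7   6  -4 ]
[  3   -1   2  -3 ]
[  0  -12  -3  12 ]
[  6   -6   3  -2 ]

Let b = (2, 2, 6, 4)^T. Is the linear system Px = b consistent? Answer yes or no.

no

Row reduce the augmented matrix [P | b].
R2 ← R2 + (3)·R1: [0, 20, 20, -15, 8]
R4 ← R4 + (6)·R1: [0, 36, 39, -26, 16]
R3 ← R3 + (3/5)·R2: [0, 0, 9, 3, 54/5]
R4 ← R4 − (9/5)·R2: [0, 0, 3, 1, 8/5]
R4 ← R4 − (1/3)·R3: [0, 0, 0, 0, -2]
The echelon form has 4 nonzero rows; the last pivot sits in the augmented column, so rank(P) = 3 but rank([P|b]) = 4.
Since the ranks differ, the system is inconsistent.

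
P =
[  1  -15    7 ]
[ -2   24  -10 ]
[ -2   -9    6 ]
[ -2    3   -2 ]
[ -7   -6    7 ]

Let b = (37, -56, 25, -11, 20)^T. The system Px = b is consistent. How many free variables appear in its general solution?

Row reduce the augmented matrix [P | b].
R2 ← R2 + (2)·R1: [0, -6, 4, 18]
R3 ← R3 + (2)·R1: [0, -39, 20, 99]
R4 ← R4 + (2)·R1: [0, -27, 12, 63]
R5 ← R5 + (7)·R1: [0, -111, 56, 279]
R3 ← R3 − (13/2)·R2: [0, 0, -6, -18]
R4 ← R4 − (9/2)·R2: [0, 0, -6, -18]
R5 ← R5 − (37/2)·R2: [0, 0, -18, -54]
R4 ← R4 − R3: [0, 0, 0, 0]
R5 ← R5 − (3)·R3: [0, 0, 0, 0]
The echelon form has 3 nonzero rows, and every pivot lies in the first 3 columns, so rank(P) = rank([P|b]) = 3.
The system is consistent.
Free variables = (unknowns) − (rank) = 3 − 3 = 0.

0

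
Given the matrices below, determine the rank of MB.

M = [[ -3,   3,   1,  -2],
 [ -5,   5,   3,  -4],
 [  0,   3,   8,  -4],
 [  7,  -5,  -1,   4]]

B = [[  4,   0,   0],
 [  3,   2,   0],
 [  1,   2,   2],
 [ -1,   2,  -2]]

3

First compute MB:
[[  0,   4,   6],
 [  2,   8,  14],
 [ 21,  14,  24],
 [  8,  -4, -10]]
Now row reduce the product.
Swap R1 ↔ R2
R3 ← R3 − (21/2)·R1: [0, -70, -123]
R4 ← R4 − (4)·R1: [0, -36, -66]
R3 ← R3 + (35/2)·R2: [0, 0, -18]
R4 ← R4 + (9)·R2: [0, 0, -12]
R4 ← R4 − (2/3)·R3: [0, 0, 0]
3 nonzero rows, so rank(MB) = 3.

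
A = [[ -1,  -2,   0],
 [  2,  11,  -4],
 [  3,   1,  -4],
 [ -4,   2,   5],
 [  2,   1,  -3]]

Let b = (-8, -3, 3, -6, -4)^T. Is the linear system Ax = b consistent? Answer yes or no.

Row reduce the augmented matrix [A | b].
R2 ← R2 + (2)·R1: [0, 7, -4, -19]
R3 ← R3 + (3)·R1: [0, -5, -4, -21]
R4 ← R4 − (4)·R1: [0, 10, 5, 26]
R5 ← R5 + (2)·R1: [0, -3, -3, -20]
R3 ← R3 + (5/7)·R2: [0, 0, -48/7, -242/7]
R4 ← R4 − (10/7)·R2: [0, 0, 75/7, 372/7]
R5 ← R5 + (3/7)·R2: [0, 0, -33/7, -197/7]
R4 ← R4 + (25/16)·R3: [0, 0, 0, -7/8]
R5 ← R5 − (11/16)·R3: [0, 0, 0, -35/8]
R5 ← R5 − (5)·R4: [0, 0, 0, 0]
The echelon form has 4 nonzero rows; the last pivot sits in the augmented column, so rank(A) = 3 but rank([A|b]) = 4.
Since the ranks differ, the system is inconsistent.

no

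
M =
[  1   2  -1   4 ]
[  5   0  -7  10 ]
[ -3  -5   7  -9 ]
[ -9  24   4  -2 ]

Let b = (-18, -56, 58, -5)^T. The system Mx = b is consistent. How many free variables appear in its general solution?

0

Row reduce the augmented matrix [M | b].
R2 ← R2 − (5)·R1: [0, -10, -2, -10, 34]
R3 ← R3 + (3)·R1: [0, 1, 4, 3, 4]
R4 ← R4 + (9)·R1: [0, 42, -5, 34, -167]
R3 ← R3 + (1/10)·R2: [0, 0, 19/5, 2, 37/5]
R4 ← R4 + (21/5)·R2: [0, 0, -67/5, -8, -121/5]
R4 ← R4 + (67/19)·R3: [0, 0, 0, -18/19, 36/19]
The echelon form has 4 nonzero rows, and every pivot lies in the first 4 columns, so rank(M) = rank([M|b]) = 4.
The system is consistent.
Free variables = (unknowns) − (rank) = 4 − 4 = 0.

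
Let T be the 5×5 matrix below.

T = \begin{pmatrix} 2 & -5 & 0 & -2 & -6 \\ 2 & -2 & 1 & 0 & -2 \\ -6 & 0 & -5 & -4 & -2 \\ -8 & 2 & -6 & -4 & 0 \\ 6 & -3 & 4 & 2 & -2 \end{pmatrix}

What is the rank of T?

Row reduce to echelon form.
R2 ← R2 − R1: [0, 3, 1, 2, 4]
R3 ← R3 + (3)·R1: [0, -15, -5, -10, -20]
R4 ← R4 + (4)·R1: [0, -18, -6, -12, -24]
R5 ← R5 − (3)·R1: [0, 12, 4, 8, 16]
R3 ← R3 + (5)·R2: [0, 0, 0, 0, 0]
R4 ← R4 + (6)·R2: [0, 0, 0, 0, 0]
R5 ← R5 − (4)·R2: [0, 0, 0, 0, 0]
Echelon form has 2 nonzero rows, so rank(T) = 2.

2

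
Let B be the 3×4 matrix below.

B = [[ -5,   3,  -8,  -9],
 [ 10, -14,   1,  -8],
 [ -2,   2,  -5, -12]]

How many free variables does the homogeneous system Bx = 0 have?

Row reduce to echelon form.
R2 ← R2 + (2)·R1: [0, -8, -15, -26]
R3 ← R3 − (2/5)·R1: [0, 4/5, -9/5, -42/5]
R3 ← R3 + (1/10)·R2: [0, 0, -33/10, -11]
3 nonzero rows, so rank(B) = 3.
B has 4 columns; by rank–nullity, nullity = 4 − 3 = 1.

1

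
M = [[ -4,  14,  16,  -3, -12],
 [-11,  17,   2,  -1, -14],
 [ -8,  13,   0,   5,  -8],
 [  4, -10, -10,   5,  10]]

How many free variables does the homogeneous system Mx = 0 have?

Row reduce to echelon form.
R2 ← R2 − (11/4)·R1: [0, -43/2, -42, 29/4, 19]
R3 ← R3 − (2)·R1: [0, -15, -32, 11, 16]
R4 ← R4 + R1: [0, 4, 6, 2, -2]
R3 ← R3 − (30/43)·R2: [0, 0, -116/43, 511/86, 118/43]
R4 ← R4 + (8/43)·R2: [0, 0, -78/43, 144/43, 66/43]
R4 ← R4 − (39/58)·R3: [0, 0, 0, -75/116, -9/29]
4 nonzero rows, so rank(M) = 4.
M has 5 columns; by rank–nullity, nullity = 5 − 4 = 1.

1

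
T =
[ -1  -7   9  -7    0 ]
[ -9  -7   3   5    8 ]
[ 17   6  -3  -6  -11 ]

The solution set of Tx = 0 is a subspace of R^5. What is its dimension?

2

Row reduce to echelon form.
R2 ← R2 − (9)·R1: [0, 56, -78, 68, 8]
R3 ← R3 + (17)·R1: [0, -113, 150, -125, -11]
R3 ← R3 + (113/56)·R2: [0, 0, -207/28, 171/14, 36/7]
3 nonzero rows, so rank(T) = 3.
T has 5 columns; by rank–nullity, nullity = 5 − 3 = 2.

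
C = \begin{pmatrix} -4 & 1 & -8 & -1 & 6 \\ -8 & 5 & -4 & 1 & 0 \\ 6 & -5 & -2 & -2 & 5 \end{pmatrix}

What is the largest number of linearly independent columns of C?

2

Row reduce to echelon form.
R2 ← R2 − (2)·R1: [0, 3, 12, 3, -12]
R3 ← R3 + (3/2)·R1: [0, -7/2, -14, -7/2, 14]
R3 ← R3 + (7/6)·R2: [0, 0, 0, 0, 0]
Echelon form has 2 nonzero rows, so rank(C) = 2.
The rank gives the maximum number of linearly independent columns: 2.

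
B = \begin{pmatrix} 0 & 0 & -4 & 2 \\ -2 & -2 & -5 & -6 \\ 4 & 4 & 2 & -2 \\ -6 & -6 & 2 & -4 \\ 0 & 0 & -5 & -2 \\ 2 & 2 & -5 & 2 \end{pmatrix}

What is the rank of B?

3

Row reduce to echelon form.
Swap R1 ↔ R2
R3 ← R3 + (2)·R1: [0, 0, -8, -14]
R4 ← R4 − (3)·R1: [0, 0, 17, 14]
R6 ← R6 + R1: [0, 0, -10, -4]
R3 ← R3 − (2)·R2: [0, 0, 0, -18]
R4 ← R4 + (17/4)·R2: [0, 0, 0, 45/2]
R5 ← R5 − (5/4)·R2: [0, 0, 0, -9/2]
R6 ← R6 − (5/2)·R2: [0, 0, 0, -9]
R4 ← R4 + (5/4)·R3: [0, 0, 0, 0]
R5 ← R5 − (1/4)·R3: [0, 0, 0, 0]
R6 ← R6 − (1/2)·R3: [0, 0, 0, 0]
Echelon form has 3 nonzero rows, so rank(B) = 3.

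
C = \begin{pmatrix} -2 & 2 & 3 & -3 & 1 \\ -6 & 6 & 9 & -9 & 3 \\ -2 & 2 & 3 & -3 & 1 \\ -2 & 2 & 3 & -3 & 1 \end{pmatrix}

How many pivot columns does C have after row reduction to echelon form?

1

Row reduce to echelon form.
R2 ← R2 − (3)·R1: [0, 0, 0, 0, 0]
R3 ← R3 − R1: [0, 0, 0, 0, 0]
R4 ← R4 − R1: [0, 0, 0, 0, 0]
Echelon form has 1 nonzero row, so rank(C) = 1.
Each nonzero row contributes one pivot column: 1 pivot columns.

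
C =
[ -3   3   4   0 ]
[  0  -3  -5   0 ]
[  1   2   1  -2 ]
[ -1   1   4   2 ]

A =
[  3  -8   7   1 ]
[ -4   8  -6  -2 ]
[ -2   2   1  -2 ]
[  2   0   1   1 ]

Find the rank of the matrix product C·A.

First compute CA:
[[-29,  56, -35, -17],
 [ 22, -34,  13,  16],
 [-11,  10,  -6,  -7],
 [-11,  24,  -7,  -9]]
Now row reduce the product.
R2 ← R2 + (22/29)·R1: [0, 246/29, -393/29, 90/29]
R3 ← R3 − (11/29)·R1: [0, -326/29, 211/29, -16/29]
R4 ← R4 − (11/29)·R1: [0, 80/29, 182/29, -74/29]
R3 ← R3 + (163/123)·R2: [0, 0, -438/41, 146/41]
R4 ← R4 − (40/123)·R2: [0, 0, 438/41, -146/41]
R4 ← R4 + R3: [0, 0, 0, 0]
3 nonzero rows, so rank(CA) = 3.

3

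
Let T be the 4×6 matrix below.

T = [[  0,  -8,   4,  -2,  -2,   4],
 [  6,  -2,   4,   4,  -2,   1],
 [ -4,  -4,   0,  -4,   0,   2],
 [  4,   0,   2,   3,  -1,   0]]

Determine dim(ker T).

Row reduce to echelon form.
Swap R1 ↔ R2
R3 ← R3 + (2/3)·R1: [0, -16/3, 8/3, -4/3, -4/3, 8/3]
R4 ← R4 − (2/3)·R1: [0, 4/3, -2/3, 1/3, 1/3, -2/3]
R3 ← R3 − (2/3)·R2: [0, 0, 0, 0, 0, 0]
R4 ← R4 + (1/6)·R2: [0, 0, 0, 0, 0, 0]
2 nonzero rows, so rank(T) = 2.
T has 6 columns; by rank–nullity, nullity = 6 − 2 = 4.

4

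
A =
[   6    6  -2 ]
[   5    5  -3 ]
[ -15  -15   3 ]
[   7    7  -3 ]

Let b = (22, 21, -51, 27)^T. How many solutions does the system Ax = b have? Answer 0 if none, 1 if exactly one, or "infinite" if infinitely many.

Row reduce the augmented matrix [A | b].
R2 ← R2 − (5/6)·R1: [0, 0, -4/3, 8/3]
R3 ← R3 + (5/2)·R1: [0, 0, -2, 4]
R4 ← R4 − (7/6)·R1: [0, 0, -2/3, 4/3]
R3 ← R3 − (3/2)·R2: [0, 0, 0, 0]
R4 ← R4 − (1/2)·R2: [0, 0, 0, 0]
The echelon form has 2 nonzero rows, and every pivot lies in the first 3 columns, so rank(A) = rank([A|b]) = 2.
The system is consistent.
rank = 2 < 3 unknowns, so there are infinitely many solutions.

infinite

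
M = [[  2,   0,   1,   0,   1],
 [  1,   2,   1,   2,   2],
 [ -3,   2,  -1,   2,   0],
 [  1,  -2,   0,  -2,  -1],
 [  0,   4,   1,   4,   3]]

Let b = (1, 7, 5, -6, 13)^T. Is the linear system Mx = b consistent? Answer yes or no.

yes

Row reduce the augmented matrix [M | b].
R2 ← R2 − (1/2)·R1: [0, 2, 1/2, 2, 3/2, 13/2]
R3 ← R3 + (3/2)·R1: [0, 2, 1/2, 2, 3/2, 13/2]
R4 ← R4 − (1/2)·R1: [0, -2, -1/2, -2, -3/2, -13/2]
R3 ← R3 − R2: [0, 0, 0, 0, 0, 0]
R4 ← R4 + R2: [0, 0, 0, 0, 0, 0]
R5 ← R5 − (2)·R2: [0, 0, 0, 0, 0, 0]
The echelon form has 2 nonzero rows, and every pivot lies in the first 5 columns, so rank(M) = rank([M|b]) = 2.
The system is consistent.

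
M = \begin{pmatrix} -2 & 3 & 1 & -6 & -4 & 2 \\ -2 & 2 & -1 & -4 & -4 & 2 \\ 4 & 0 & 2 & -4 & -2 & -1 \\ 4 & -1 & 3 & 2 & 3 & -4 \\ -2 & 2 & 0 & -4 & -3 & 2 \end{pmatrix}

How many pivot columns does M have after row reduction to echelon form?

Row reduce to echelon form.
R2 ← R2 − R1: [0, -1, -2, 2, 0, 0]
R3 ← R3 + (2)·R1: [0, 6, 4, -16, -10, 3]
R4 ← R4 + (2)·R1: [0, 5, 5, -10, -5, 0]
R5 ← R5 − R1: [0, -1, -1, 2, 1, 0]
R3 ← R3 + (6)·R2: [0, 0, -8, -4, -10, 3]
R4 ← R4 + (5)·R2: [0, 0, -5, 0, -5, 0]
R5 ← R5 − R2: [0, 0, 1, 0, 1, 0]
R4 ← R4 − (5/8)·R3: [0, 0, 0, 5/2, 5/4, -15/8]
R5 ← R5 + (1/8)·R3: [0, 0, 0, -1/2, -1/4, 3/8]
R5 ← R5 + (1/5)·R4: [0, 0, 0, 0, 0, 0]
Echelon form has 4 nonzero rows, so rank(M) = 4.
Each nonzero row contributes one pivot column: 4 pivot columns.

4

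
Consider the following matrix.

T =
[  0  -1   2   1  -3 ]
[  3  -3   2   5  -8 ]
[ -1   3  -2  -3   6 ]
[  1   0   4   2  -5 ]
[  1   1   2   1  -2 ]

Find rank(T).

3

Row reduce to echelon form.
Swap R1 ↔ R2
R3 ← R3 + (1/3)·R1: [0, 2, -4/3, -4/3, 10/3]
R4 ← R4 − (1/3)·R1: [0, 1, 10/3, 1/3, -7/3]
R5 ← R5 − (1/3)·R1: [0, 2, 4/3, -2/3, 2/3]
R3 ← R3 + (2)·R2: [0, 0, 8/3, 2/3, -8/3]
R4 ← R4 + R2: [0, 0, 16/3, 4/3, -16/3]
R5 ← R5 + (2)·R2: [0, 0, 16/3, 4/3, -16/3]
R4 ← R4 − (2)·R3: [0, 0, 0, 0, 0]
R5 ← R5 − (2)·R3: [0, 0, 0, 0, 0]
Echelon form has 3 nonzero rows, so rank(T) = 3.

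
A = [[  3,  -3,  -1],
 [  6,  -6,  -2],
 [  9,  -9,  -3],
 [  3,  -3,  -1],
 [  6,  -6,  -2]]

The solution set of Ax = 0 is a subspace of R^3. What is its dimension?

Row reduce to echelon form.
R2 ← R2 − (2)·R1: [0, 0, 0]
R3 ← R3 − (3)·R1: [0, 0, 0]
R4 ← R4 − R1: [0, 0, 0]
R5 ← R5 − (2)·R1: [0, 0, 0]
1 nonzero row, so rank(A) = 1.
A has 3 columns; by rank–nullity, nullity = 3 − 1 = 2.

2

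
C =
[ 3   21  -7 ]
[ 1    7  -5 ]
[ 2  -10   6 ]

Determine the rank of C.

3

Row reduce to echelon form.
R2 ← R2 − (1/3)·R1: [0, 0, -8/3]
R3 ← R3 − (2/3)·R1: [0, -24, 32/3]
Swap R2 ↔ R3
Echelon form has 3 nonzero rows, so rank(C) = 3.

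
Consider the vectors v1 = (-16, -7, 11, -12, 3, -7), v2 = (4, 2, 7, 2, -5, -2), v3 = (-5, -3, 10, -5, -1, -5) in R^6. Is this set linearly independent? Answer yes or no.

Form the matrix with these vectors as rows and row reduce.
R2 ← R2 + (1/4)·R1: [0, 1/4, 39/4, -1, -17/4, -15/4]
R3 ← R3 − (5/16)·R1: [0, -13/16, 105/16, -5/4, -31/16, -45/16]
R3 ← R3 + (13/4)·R2: [0, 0, 153/4, -9/2, -63/4, -15]
3 nonzero rows, so the 3 vectors span a space of dimension 3.
Since 3 = 3, the vectors are linearly independent.

yes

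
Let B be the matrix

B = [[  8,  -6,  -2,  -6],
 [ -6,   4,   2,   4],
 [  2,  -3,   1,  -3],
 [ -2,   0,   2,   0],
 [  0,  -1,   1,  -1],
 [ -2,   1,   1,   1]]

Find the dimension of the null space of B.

Row reduce to echelon form.
R2 ← R2 + (3/4)·R1: [0, -1/2, 1/2, -1/2]
R3 ← R3 − (1/4)·R1: [0, -3/2, 3/2, -3/2]
R4 ← R4 + (1/4)·R1: [0, -3/2, 3/2, -3/2]
R6 ← R6 + (1/4)·R1: [0, -1/2, 1/2, -1/2]
R3 ← R3 − (3)·R2: [0, 0, 0, 0]
R4 ← R4 − (3)·R2: [0, 0, 0, 0]
R5 ← R5 − (2)·R2: [0, 0, 0, 0]
R6 ← R6 − R2: [0, 0, 0, 0]
2 nonzero rows, so rank(B) = 2.
B has 4 columns; by rank–nullity, nullity = 4 − 2 = 2.

2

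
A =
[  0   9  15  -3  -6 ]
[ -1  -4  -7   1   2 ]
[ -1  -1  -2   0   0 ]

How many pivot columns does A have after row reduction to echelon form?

Row reduce to echelon form.
Swap R1 ↔ R2
R3 ← R3 − R1: [0, 3, 5, -1, -2]
R3 ← R3 − (1/3)·R2: [0, 0, 0, 0, 0]
Echelon form has 2 nonzero rows, so rank(A) = 2.
Each nonzero row contributes one pivot column: 2 pivot columns.

2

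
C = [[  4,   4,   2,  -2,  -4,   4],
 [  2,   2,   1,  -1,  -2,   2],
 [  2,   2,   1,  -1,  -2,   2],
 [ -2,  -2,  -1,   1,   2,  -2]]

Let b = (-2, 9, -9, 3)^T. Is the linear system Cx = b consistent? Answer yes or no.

Row reduce the augmented matrix [C | b].
R2 ← R2 − (1/2)·R1: [0, 0, 0, 0, 0, 0, 10]
R3 ← R3 − (1/2)·R1: [0, 0, 0, 0, 0, 0, -8]
R4 ← R4 + (1/2)·R1: [0, 0, 0, 0, 0, 0, 2]
R3 ← R3 + (4/5)·R2: [0, 0, 0, 0, 0, 0, 0]
R4 ← R4 − (1/5)·R2: [0, 0, 0, 0, 0, 0, 0]
The echelon form has 2 nonzero rows; the last pivot sits in the augmented column, so rank(C) = 1 but rank([C|b]) = 2.
Since the ranks differ, the system is inconsistent.

no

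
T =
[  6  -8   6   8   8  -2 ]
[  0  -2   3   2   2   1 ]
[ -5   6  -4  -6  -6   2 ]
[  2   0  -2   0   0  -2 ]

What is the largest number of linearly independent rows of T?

Row reduce to echelon form.
R3 ← R3 + (5/6)·R1: [0, -2/3, 1, 2/3, 2/3, 1/3]
R4 ← R4 − (1/3)·R1: [0, 8/3, -4, -8/3, -8/3, -4/3]
R3 ← R3 − (1/3)·R2: [0, 0, 0, 0, 0, 0]
R4 ← R4 + (4/3)·R2: [0, 0, 0, 0, 0, 0]
Echelon form has 2 nonzero rows, so rank(T) = 2.
The rank gives the maximum number of linearly independent rows: 2.

2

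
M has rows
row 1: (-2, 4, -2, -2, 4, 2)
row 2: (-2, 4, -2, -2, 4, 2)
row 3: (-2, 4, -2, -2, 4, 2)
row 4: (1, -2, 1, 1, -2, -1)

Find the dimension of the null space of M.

Row reduce to echelon form.
R2 ← R2 − R1: [0, 0, 0, 0, 0, 0]
R3 ← R3 − R1: [0, 0, 0, 0, 0, 0]
R4 ← R4 + (1/2)·R1: [0, 0, 0, 0, 0, 0]
1 nonzero row, so rank(M) = 1.
M has 6 columns; by rank–nullity, nullity = 6 − 1 = 5.

5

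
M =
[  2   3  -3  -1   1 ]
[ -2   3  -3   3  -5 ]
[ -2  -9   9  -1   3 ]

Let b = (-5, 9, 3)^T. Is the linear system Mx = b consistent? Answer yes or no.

no

Row reduce the augmented matrix [M | b].
R2 ← R2 + R1: [0, 6, -6, 2, -4, 4]
R3 ← R3 + R1: [0, -6, 6, -2, 4, -2]
R3 ← R3 + R2: [0, 0, 0, 0, 0, 2]
The echelon form has 3 nonzero rows; the last pivot sits in the augmented column, so rank(M) = 2 but rank([M|b]) = 3.
Since the ranks differ, the system is inconsistent.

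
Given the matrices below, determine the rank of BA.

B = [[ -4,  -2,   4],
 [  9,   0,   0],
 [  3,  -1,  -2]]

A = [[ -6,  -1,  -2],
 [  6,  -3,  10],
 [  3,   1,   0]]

2

First compute BA:
[[ 24,  14, -12],
 [-54,  -9, -18],
 [-30,  -2, -16]]
Now row reduce the product.
R2 ← R2 + (9/4)·R1: [0, 45/2, -45]
R3 ← R3 + (5/4)·R1: [0, 31/2, -31]
R3 ← R3 − (31/45)·R2: [0, 0, 0]
2 nonzero rows, so rank(BA) = 2.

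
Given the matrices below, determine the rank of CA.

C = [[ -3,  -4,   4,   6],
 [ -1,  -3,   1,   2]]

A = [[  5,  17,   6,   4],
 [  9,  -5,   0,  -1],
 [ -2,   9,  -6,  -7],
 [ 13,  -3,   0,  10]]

First compute CA:
[[ 19, -13, -42,  24],
 [ -8,   1, -12,  12]]
Now row reduce the product.
R2 ← R2 + (8/19)·R1: [0, -85/19, -564/19, 420/19]
2 nonzero rows, so rank(CA) = 2.

2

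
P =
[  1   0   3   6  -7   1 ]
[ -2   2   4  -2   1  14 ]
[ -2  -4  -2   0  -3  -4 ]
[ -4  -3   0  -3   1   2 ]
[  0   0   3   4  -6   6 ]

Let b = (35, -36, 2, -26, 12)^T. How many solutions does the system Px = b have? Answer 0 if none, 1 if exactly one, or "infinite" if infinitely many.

Row reduce the augmented matrix [P | b].
R2 ← R2 + (2)·R1: [0, 2, 10, 10, -13, 16, 34]
R3 ← R3 + (2)·R1: [0, -4, 4, 12, -17, -2, 72]
R4 ← R4 + (4)·R1: [0, -3, 12, 21, -27, 6, 114]
R3 ← R3 + (2)·R2: [0, 0, 24, 32, -43, 30, 140]
R4 ← R4 + (3/2)·R2: [0, 0, 27, 36, -93/2, 30, 165]
R4 ← R4 − (9/8)·R3: [0, 0, 0, 0, 15/8, -15/4, 15/2]
R5 ← R5 − (1/8)·R3: [0, 0, 0, 0, -5/8, 9/4, -11/2]
R5 ← R5 + (1/3)·R4: [0, 0, 0, 0, 0, 1, -3]
The echelon form has 5 nonzero rows, and every pivot lies in the first 6 columns, so rank(P) = rank([P|b]) = 5.
The system is consistent.
rank = 5 < 6 unknowns, so there are infinitely many solutions.

infinite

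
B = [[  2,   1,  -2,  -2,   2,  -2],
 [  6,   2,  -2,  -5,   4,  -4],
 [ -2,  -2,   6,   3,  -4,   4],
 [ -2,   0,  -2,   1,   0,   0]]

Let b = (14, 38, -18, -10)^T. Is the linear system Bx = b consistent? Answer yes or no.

yes

Row reduce the augmented matrix [B | b].
R2 ← R2 − (3)·R1: [0, -1, 4, 1, -2, 2, -4]
R3 ← R3 + R1: [0, -1, 4, 1, -2, 2, -4]
R4 ← R4 + R1: [0, 1, -4, -1, 2, -2, 4]
R3 ← R3 − R2: [0, 0, 0, 0, 0, 0, 0]
R4 ← R4 + R2: [0, 0, 0, 0, 0, 0, 0]
The echelon form has 2 nonzero rows, and every pivot lies in the first 6 columns, so rank(B) = rank([B|b]) = 2.
The system is consistent.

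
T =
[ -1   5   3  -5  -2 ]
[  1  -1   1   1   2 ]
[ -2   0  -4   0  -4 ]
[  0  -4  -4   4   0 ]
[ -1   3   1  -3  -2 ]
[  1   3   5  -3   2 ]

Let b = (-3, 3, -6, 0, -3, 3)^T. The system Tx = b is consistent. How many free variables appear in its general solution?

3

Row reduce the augmented matrix [T | b].
R2 ← R2 + R1: [0, 4, 4, -4, 0, 0]
R3 ← R3 − (2)·R1: [0, -10, -10, 10, 0, 0]
R5 ← R5 − R1: [0, -2, -2, 2, 0, 0]
R6 ← R6 + R1: [0, 8, 8, -8, 0, 0]
R3 ← R3 + (5/2)·R2: [0, 0, 0, 0, 0, 0]
R4 ← R4 + R2: [0, 0, 0, 0, 0, 0]
R5 ← R5 + (1/2)·R2: [0, 0, 0, 0, 0, 0]
R6 ← R6 − (2)·R2: [0, 0, 0, 0, 0, 0]
The echelon form has 2 nonzero rows, and every pivot lies in the first 5 columns, so rank(T) = rank([T|b]) = 2.
The system is consistent.
Free variables = (unknowns) − (rank) = 5 − 2 = 3.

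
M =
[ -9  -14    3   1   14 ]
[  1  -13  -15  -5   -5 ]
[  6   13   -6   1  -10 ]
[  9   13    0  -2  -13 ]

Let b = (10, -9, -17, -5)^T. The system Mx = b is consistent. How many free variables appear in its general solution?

1

Row reduce the augmented matrix [M | b].
R2 ← R2 + (1/9)·R1: [0, -131/9, -44/3, -44/9, -31/9, -71/9]
R3 ← R3 + (2/3)·R1: [0, 11/3, -4, 5/3, -2/3, -31/3]
R4 ← R4 + R1: [0, -1, 3, -1, 1, 5]
R3 ← R3 + (33/131)·R2: [0, 0, -1008/131, 57/131, -201/131, -1614/131]
R4 ← R4 − (9/131)·R2: [0, 0, 525/131, -87/131, 162/131, 726/131]
R4 ← R4 + (25/48)·R3: [0, 0, 0, -7/16, 7/16, -7/8]
The echelon form has 4 nonzero rows, and every pivot lies in the first 5 columns, so rank(M) = rank([M|b]) = 4.
The system is consistent.
Free variables = (unknowns) − (rank) = 5 − 4 = 1.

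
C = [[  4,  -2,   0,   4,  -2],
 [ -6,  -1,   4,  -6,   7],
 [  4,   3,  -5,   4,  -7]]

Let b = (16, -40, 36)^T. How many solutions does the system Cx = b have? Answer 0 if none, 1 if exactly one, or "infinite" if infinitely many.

Row reduce the augmented matrix [C | b].
R2 ← R2 + (3/2)·R1: [0, -4, 4, 0, 4, -16]
R3 ← R3 − R1: [0, 5, -5, 0, -5, 20]
R3 ← R3 + (5/4)·R2: [0, 0, 0, 0, 0, 0]
The echelon form has 2 nonzero rows, and every pivot lies in the first 5 columns, so rank(C) = rank([C|b]) = 2.
The system is consistent.
rank = 2 < 5 unknowns, so there are infinitely many solutions.

infinite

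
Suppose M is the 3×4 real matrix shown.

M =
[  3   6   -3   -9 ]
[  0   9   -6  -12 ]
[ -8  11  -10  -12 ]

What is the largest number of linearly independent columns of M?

Row reduce to echelon form.
R3 ← R3 + (8/3)·R1: [0, 27, -18, -36]
R3 ← R3 − (3)·R2: [0, 0, 0, 0]
Echelon form has 2 nonzero rows, so rank(M) = 2.
The rank gives the maximum number of linearly independent columns: 2.

2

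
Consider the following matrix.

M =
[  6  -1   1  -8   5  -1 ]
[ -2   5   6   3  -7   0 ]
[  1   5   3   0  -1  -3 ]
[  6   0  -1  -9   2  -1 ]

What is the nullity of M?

2

Row reduce to echelon form.
R2 ← R2 + (1/3)·R1: [0, 14/3, 19/3, 1/3, -16/3, -1/3]
R3 ← R3 − (1/6)·R1: [0, 31/6, 17/6, 4/3, -11/6, -17/6]
R4 ← R4 − R1: [0, 1, -2, -1, -3, 0]
R3 ← R3 − (31/28)·R2: [0, 0, -117/28, 27/28, 57/14, -69/28]
R4 ← R4 − (3/14)·R2: [0, 0, -47/14, -15/14, -13/7, 1/14]
R4 ← R4 − (94/117)·R3: [0, 0, 0, -24/13, -200/39, 80/39]
4 nonzero rows, so rank(M) = 4.
M has 6 columns; by rank–nullity, nullity = 6 − 4 = 2.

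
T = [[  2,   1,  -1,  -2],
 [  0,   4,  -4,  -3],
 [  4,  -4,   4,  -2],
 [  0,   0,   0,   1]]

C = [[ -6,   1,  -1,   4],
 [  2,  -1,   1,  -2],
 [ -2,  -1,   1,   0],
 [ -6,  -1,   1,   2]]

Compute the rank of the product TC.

2

First compute TC:
[[  4,   4,  -4,   2],
 [ 34,   3,  -3, -14],
 [-28,   6,  -6,  20],
 [ -6,  -1,   1,   2]]
Now row reduce the product.
R2 ← R2 − (17/2)·R1: [0, -31, 31, -31]
R3 ← R3 + (7)·R1: [0, 34, -34, 34]
R4 ← R4 + (3/2)·R1: [0, 5, -5, 5]
R3 ← R3 + (34/31)·R2: [0, 0, 0, 0]
R4 ← R4 + (5/31)·R2: [0, 0, 0, 0]
2 nonzero rows, so rank(TC) = 2.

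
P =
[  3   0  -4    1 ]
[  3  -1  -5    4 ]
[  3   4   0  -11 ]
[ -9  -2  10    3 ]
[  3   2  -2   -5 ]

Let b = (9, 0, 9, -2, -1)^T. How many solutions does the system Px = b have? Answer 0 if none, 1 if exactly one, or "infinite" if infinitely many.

Row reduce the augmented matrix [P | b].
R2 ← R2 − R1: [0, -1, -1, 3, -9]
R3 ← R3 − R1: [0, 4, 4, -12, 0]
R4 ← R4 + (3)·R1: [0, -2, -2, 6, 25]
R5 ← R5 − R1: [0, 2, 2, -6, -10]
R3 ← R3 + (4)·R2: [0, 0, 0, 0, -36]
R4 ← R4 − (2)·R2: [0, 0, 0, 0, 43]
R5 ← R5 + (2)·R2: [0, 0, 0, 0, -28]
R4 ← R4 + (43/36)·R3: [0, 0, 0, 0, 0]
R5 ← R5 − (7/9)·R3: [0, 0, 0, 0, 0]
The echelon form has 3 nonzero rows; the last pivot sits in the augmented column, so rank(P) = 2 but rank([P|b]) = 3.
Since the ranks differ, the system is inconsistent.
It has no solutions.

0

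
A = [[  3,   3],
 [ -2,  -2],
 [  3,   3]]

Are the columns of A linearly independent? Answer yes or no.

no

Row reduce A to echelon form.
R2 ← R2 + (2/3)·R1: [0, 0]
R3 ← R3 − R1: [0, 0]
1 pivot among 2 columns.
Only 1 < 2 pivot columns, so the columns are linearly dependent.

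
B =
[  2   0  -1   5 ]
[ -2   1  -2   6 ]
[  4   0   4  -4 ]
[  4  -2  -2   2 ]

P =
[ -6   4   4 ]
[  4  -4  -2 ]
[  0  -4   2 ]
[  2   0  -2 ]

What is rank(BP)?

2

First compute BP:
[[ -2,  12,  -4],
 [ 28,  -4, -26],
 [-32,   0,  32],
 [-28,  32,  12]]
Now row reduce the product.
R2 ← R2 + (14)·R1: [0, 164, -82]
R3 ← R3 − (16)·R1: [0, -192, 96]
R4 ← R4 − (14)·R1: [0, -136, 68]
R3 ← R3 + (48/41)·R2: [0, 0, 0]
R4 ← R4 + (34/41)·R2: [0, 0, 0]
2 nonzero rows, so rank(BP) = 2.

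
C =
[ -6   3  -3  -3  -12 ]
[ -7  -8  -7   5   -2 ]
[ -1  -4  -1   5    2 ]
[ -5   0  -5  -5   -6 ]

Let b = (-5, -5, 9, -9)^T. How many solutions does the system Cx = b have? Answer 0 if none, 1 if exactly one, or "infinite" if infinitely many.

0

Row reduce the augmented matrix [C | b].
R2 ← R2 − (7/6)·R1: [0, -23/2, -7/2, 17/2, 12, 5/6]
R3 ← R3 − (1/6)·R1: [0, -9/2, -1/2, 11/2, 4, 59/6]
R4 ← R4 − (5/6)·R1: [0, -5/2, -5/2, -5/2, 4, -29/6]
R3 ← R3 − (9/23)·R2: [0, 0, 20/23, 50/23, -16/23, 656/69]
R4 ← R4 − (5/23)·R2: [0, 0, -40/23, -100/23, 32/23, -346/69]
R4 ← R4 + (2)·R3: [0, 0, 0, 0, 0, 14]
The echelon form has 4 nonzero rows; the last pivot sits in the augmented column, so rank(C) = 3 but rank([C|b]) = 4.
Since the ranks differ, the system is inconsistent.
It has no solutions.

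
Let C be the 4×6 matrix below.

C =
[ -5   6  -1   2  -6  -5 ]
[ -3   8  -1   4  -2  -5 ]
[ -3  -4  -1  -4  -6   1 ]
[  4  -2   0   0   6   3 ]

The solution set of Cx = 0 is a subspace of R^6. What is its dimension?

Row reduce to echelon form.
R2 ← R2 − (3/5)·R1: [0, 22/5, -2/5, 14/5, 8/5, -2]
R3 ← R3 − (3/5)·R1: [0, -38/5, -2/5, -26/5, -12/5, 4]
R4 ← R4 + (4/5)·R1: [0, 14/5, -4/5, 8/5, 6/5, -1]
R3 ← R3 + (19/11)·R2: [0, 0, -12/11, -4/11, 4/11, 6/11]
R4 ← R4 − (7/11)·R2: [0, 0, -6/11, -2/11, 2/11, 3/11]
R4 ← R4 − (1/2)·R3: [0, 0, 0, 0, 0, 0]
3 nonzero rows, so rank(C) = 3.
C has 6 columns; by rank–nullity, nullity = 6 − 3 = 3.

3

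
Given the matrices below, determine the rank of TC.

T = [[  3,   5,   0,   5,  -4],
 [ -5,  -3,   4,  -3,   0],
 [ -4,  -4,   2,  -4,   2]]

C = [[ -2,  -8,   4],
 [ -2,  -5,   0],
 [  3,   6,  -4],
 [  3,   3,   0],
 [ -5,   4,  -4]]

First compute TC:
[[ 19, -50,  28],
 [ 19,  70, -36],
 [  0,  60, -32]]
Now row reduce the product.
R2 ← R2 − R1: [0, 120, -64]
R3 ← R3 − (1/2)·R2: [0, 0, 0]
2 nonzero rows, so rank(TC) = 2.

2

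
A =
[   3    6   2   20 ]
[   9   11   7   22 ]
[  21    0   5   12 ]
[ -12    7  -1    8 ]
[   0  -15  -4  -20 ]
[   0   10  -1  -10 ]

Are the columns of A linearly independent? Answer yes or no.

yes

Row reduce A to echelon form.
R2 ← R2 − (3)·R1: [0, -7, 1, -38]
R3 ← R3 − (7)·R1: [0, -42, -9, -128]
R4 ← R4 + (4)·R1: [0, 31, 7, 88]
R3 ← R3 − (6)·R2: [0, 0, -15, 100]
R4 ← R4 + (31/7)·R2: [0, 0, 80/7, -562/7]
R5 ← R5 − (15/7)·R2: [0, 0, -43/7, 430/7]
R6 ← R6 + (10/7)·R2: [0, 0, 3/7, -450/7]
R4 ← R4 + (16/21)·R3: [0, 0, 0, -86/21]
R5 ← R5 − (43/105)·R3: [0, 0, 0, 430/21]
R6 ← R6 + (1/35)·R3: [0, 0, 0, -430/7]
R5 ← R5 + (5)·R4: [0, 0, 0, 0]
R6 ← R6 − (15)·R4: [0, 0, 0, 0]
4 pivots among 4 columns.
Every column is a pivot column, so the columns are linearly independent.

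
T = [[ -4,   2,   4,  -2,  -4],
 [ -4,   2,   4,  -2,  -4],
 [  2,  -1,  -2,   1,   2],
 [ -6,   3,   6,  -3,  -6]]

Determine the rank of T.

Row reduce to echelon form.
R2 ← R2 − R1: [0, 0, 0, 0, 0]
R3 ← R3 + (1/2)·R1: [0, 0, 0, 0, 0]
R4 ← R4 − (3/2)·R1: [0, 0, 0, 0, 0]
Echelon form has 1 nonzero row, so rank(T) = 1.

1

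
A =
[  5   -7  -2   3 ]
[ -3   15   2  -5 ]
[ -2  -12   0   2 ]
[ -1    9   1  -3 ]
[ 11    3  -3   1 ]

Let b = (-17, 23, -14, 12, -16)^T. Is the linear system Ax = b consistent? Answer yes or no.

Row reduce the augmented matrix [A | b].
R2 ← R2 + (3/5)·R1: [0, 54/5, 4/5, -16/5, 64/5]
R3 ← R3 + (2/5)·R1: [0, -74/5, -4/5, 16/5, -104/5]
R4 ← R4 + (1/5)·R1: [0, 38/5, 3/5, -12/5, 43/5]
R5 ← R5 − (11/5)·R1: [0, 92/5, 7/5, -28/5, 107/5]
R3 ← R3 + (37/27)·R2: [0, 0, 8/27, -32/27, -88/27]
R4 ← R4 − (19/27)·R2: [0, 0, 1/27, -4/27, -11/27]
R5 ← R5 − (46/27)·R2: [0, 0, 1/27, -4/27, -11/27]
R4 ← R4 − (1/8)·R3: [0, 0, 0, 0, 0]
R5 ← R5 − (1/8)·R3: [0, 0, 0, 0, 0]
The echelon form has 3 nonzero rows, and every pivot lies in the first 4 columns, so rank(A) = rank([A|b]) = 3.
The system is consistent.

yes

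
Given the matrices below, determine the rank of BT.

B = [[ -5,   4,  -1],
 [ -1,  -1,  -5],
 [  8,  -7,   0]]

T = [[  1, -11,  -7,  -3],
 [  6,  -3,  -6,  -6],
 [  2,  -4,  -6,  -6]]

First compute BT:
[[ 17,  47,  17,  -3],
 [-17,  34,  43,  39],
 [-34, -67, -14,  18]]
Now row reduce the product.
R2 ← R2 + R1: [0, 81, 60, 36]
R3 ← R3 + (2)·R1: [0, 27, 20, 12]
R3 ← R3 − (1/3)·R2: [0, 0, 0, 0]
2 nonzero rows, so rank(BT) = 2.

2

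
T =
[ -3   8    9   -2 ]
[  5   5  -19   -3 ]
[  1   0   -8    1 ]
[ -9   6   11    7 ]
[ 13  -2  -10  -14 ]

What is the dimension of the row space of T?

Row reduce to echelon form.
R2 ← R2 + (5/3)·R1: [0, 55/3, -4, -19/3]
R3 ← R3 + (1/3)·R1: [0, 8/3, -5, 1/3]
R4 ← R4 − (3)·R1: [0, -18, -16, 13]
R5 ← R5 + (13/3)·R1: [0, 98/3, 29, -68/3]
R3 ← R3 − (8/55)·R2: [0, 0, -243/55, 69/55]
R4 ← R4 + (54/55)·R2: [0, 0, -1096/55, 373/55]
R5 ← R5 − (98/55)·R2: [0, 0, 1987/55, -626/55]
R4 ← R4 − (1096/243)·R3: [0, 0, 0, 91/81]
R5 ← R5 + (1987/243)·R3: [0, 0, 0, -91/81]
R5 ← R5 + R4: [0, 0, 0, 0]
Echelon form has 4 nonzero rows, so rank(T) = 4.
The row space has dimension equal to the rank: 4.

4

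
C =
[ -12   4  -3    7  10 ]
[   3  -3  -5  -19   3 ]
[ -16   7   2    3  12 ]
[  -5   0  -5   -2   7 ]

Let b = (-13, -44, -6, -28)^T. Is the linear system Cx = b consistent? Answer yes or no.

yes

Row reduce the augmented matrix [C | b].
R2 ← R2 + (1/4)·R1: [0, -2, -23/4, -69/4, 11/2, -189/4]
R3 ← R3 − (4/3)·R1: [0, 5/3, 6, -19/3, -4/3, 34/3]
R4 ← R4 − (5/12)·R1: [0, -5/3, -15/4, -59/12, 17/6, -271/12]
R3 ← R3 + (5/6)·R2: [0, 0, 29/24, -497/24, 13/4, -673/24]
R4 ← R4 − (5/6)·R2: [0, 0, 25/24, 227/24, -7/4, 403/24]
R4 ← R4 − (25/29)·R3: [0, 0, 0, 792/29, -132/29, 1188/29]
The echelon form has 4 nonzero rows, and every pivot lies in the first 5 columns, so rank(C) = rank([C|b]) = 4.
The system is consistent.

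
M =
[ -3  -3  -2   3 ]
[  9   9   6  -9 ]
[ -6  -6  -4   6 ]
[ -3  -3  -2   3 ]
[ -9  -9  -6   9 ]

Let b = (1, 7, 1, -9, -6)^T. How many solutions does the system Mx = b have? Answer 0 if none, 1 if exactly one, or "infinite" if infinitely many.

Row reduce the augmented matrix [M | b].
R2 ← R2 + (3)·R1: [0, 0, 0, 0, 10]
R3 ← R3 − (2)·R1: [0, 0, 0, 0, -1]
R4 ← R4 − R1: [0, 0, 0, 0, -10]
R5 ← R5 − (3)·R1: [0, 0, 0, 0, -9]
R3 ← R3 + (1/10)·R2: [0, 0, 0, 0, 0]
R4 ← R4 + R2: [0, 0, 0, 0, 0]
R5 ← R5 + (9/10)·R2: [0, 0, 0, 0, 0]
The echelon form has 2 nonzero rows; the last pivot sits in the augmented column, so rank(M) = 1 but rank([M|b]) = 2.
Since the ranks differ, the system is inconsistent.
It has no solutions.

0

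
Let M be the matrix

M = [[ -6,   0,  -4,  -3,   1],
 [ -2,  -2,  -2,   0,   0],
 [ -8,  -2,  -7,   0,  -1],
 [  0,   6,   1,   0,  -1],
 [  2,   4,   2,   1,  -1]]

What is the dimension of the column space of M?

3

Row reduce to echelon form.
R2 ← R2 − (1/3)·R1: [0, -2, -2/3, 1, -1/3]
R3 ← R3 − (4/3)·R1: [0, -2, -5/3, 4, -7/3]
R5 ← R5 + (1/3)·R1: [0, 4, 2/3, 0, -2/3]
R3 ← R3 − R2: [0, 0, -1, 3, -2]
R4 ← R4 + (3)·R2: [0, 0, -1, 3, -2]
R5 ← R5 + (2)·R2: [0, 0, -2/3, 2, -4/3]
R4 ← R4 − R3: [0, 0, 0, 0, 0]
R5 ← R5 − (2/3)·R3: [0, 0, 0, 0, 0]
Echelon form has 3 nonzero rows, so rank(M) = 3.
The column space has dimension equal to the rank: 3.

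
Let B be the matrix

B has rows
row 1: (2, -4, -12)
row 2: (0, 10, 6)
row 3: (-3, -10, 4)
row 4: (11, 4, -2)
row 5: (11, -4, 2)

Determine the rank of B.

3

Row reduce to echelon form.
R3 ← R3 + (3/2)·R1: [0, -16, -14]
R4 ← R4 − (11/2)·R1: [0, 26, 64]
R5 ← R5 − (11/2)·R1: [0, 18, 68]
R3 ← R3 + (8/5)·R2: [0, 0, -22/5]
R4 ← R4 − (13/5)·R2: [0, 0, 242/5]
R5 ← R5 − (9/5)·R2: [0, 0, 286/5]
R4 ← R4 + (11)·R3: [0, 0, 0]
R5 ← R5 + (13)·R3: [0, 0, 0]
Echelon form has 3 nonzero rows, so rank(B) = 3.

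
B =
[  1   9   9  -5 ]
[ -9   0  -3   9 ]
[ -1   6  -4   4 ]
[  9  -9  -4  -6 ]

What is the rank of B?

3

Row reduce to echelon form.
R2 ← R2 + (9)·R1: [0, 81, 78, -36]
R3 ← R3 + R1: [0, 15, 5, -1]
R4 ← R4 − (9)·R1: [0, -90, -85, 39]
R3 ← R3 − (5/27)·R2: [0, 0, -85/9, 17/3]
R4 ← R4 + (10/9)·R2: [0, 0, 5/3, -1]
R4 ← R4 + (3/17)·R3: [0, 0, 0, 0]
Echelon form has 3 nonzero rows, so rank(B) = 3.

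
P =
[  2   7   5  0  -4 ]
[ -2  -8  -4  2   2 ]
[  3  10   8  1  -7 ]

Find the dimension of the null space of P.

Row reduce to echelon form.
R2 ← R2 + R1: [0, -1, 1, 2, -2]
R3 ← R3 − (3/2)·R1: [0, -1/2, 1/2, 1, -1]
R3 ← R3 − (1/2)·R2: [0, 0, 0, 0, 0]
2 nonzero rows, so rank(P) = 2.
P has 5 columns; by rank–nullity, nullity = 5 − 2 = 3.

3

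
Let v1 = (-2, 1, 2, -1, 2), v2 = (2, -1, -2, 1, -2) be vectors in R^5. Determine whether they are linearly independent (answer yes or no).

Form the matrix with these vectors as rows and row reduce.
R2 ← R2 + R1: [0, 0, 0, 0, 0]
1 nonzero row, so the 2 vectors span a space of dimension 1.
Since 1 < 2, the vectors are linearly dependent.

no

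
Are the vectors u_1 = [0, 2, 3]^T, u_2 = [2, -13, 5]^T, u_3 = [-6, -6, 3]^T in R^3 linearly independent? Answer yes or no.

Form the matrix with these vectors as rows and row reduce.
Swap R1 ↔ R2
R3 ← R3 + (3)·R1: [0, -45, 18]
R3 ← R3 + (45/2)·R2: [0, 0, 171/2]
3 nonzero rows, so the 3 vectors span a space of dimension 3.
Since 3 = 3, the vectors are linearly independent.

yes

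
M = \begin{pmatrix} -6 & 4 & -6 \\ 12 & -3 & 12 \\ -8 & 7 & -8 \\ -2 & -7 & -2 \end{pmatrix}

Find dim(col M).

Row reduce to echelon form.
R2 ← R2 + (2)·R1: [0, 5, 0]
R3 ← R3 − (4/3)·R1: [0, 5/3, 0]
R4 ← R4 − (1/3)·R1: [0, -25/3, 0]
R3 ← R3 − (1/3)·R2: [0, 0, 0]
R4 ← R4 + (5/3)·R2: [0, 0, 0]
Echelon form has 2 nonzero rows, so rank(M) = 2.
The column space has dimension equal to the rank: 2.

2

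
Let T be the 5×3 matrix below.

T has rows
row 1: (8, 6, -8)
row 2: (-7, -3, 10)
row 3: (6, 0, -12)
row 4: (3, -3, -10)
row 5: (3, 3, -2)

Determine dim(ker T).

Row reduce to echelon form.
R2 ← R2 + (7/8)·R1: [0, 9/4, 3]
R3 ← R3 − (3/4)·R1: [0, -9/2, -6]
R4 ← R4 − (3/8)·R1: [0, -21/4, -7]
R5 ← R5 − (3/8)·R1: [0, 3/4, 1]
R3 ← R3 + (2)·R2: [0, 0, 0]
R4 ← R4 + (7/3)·R2: [0, 0, 0]
R5 ← R5 − (1/3)·R2: [0, 0, 0]
2 nonzero rows, so rank(T) = 2.
T has 3 columns; by rank–nullity, nullity = 3 − 2 = 1.

1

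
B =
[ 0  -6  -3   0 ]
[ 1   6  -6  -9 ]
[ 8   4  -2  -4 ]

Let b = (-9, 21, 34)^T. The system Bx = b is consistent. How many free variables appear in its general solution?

1

Row reduce the augmented matrix [B | b].
Swap R1 ↔ R2
R3 ← R3 − (8)·R1: [0, -44, 46, 68, -134]
R3 ← R3 − (22/3)·R2: [0, 0, 68, 68, -68]
The echelon form has 3 nonzero rows, and every pivot lies in the first 4 columns, so rank(B) = rank([B|b]) = 3.
The system is consistent.
Free variables = (unknowns) − (rank) = 4 − 3 = 1.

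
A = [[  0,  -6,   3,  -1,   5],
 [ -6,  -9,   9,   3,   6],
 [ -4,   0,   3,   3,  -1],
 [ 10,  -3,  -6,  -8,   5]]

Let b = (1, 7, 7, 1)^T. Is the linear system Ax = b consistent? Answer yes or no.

no

Row reduce the augmented matrix [A | b].
Swap R1 ↔ R2
R3 ← R3 − (2/3)·R1: [0, 6, -3, 1, -5, 7/3]
R4 ← R4 + (5/3)·R1: [0, -18, 9, -3, 15, 38/3]
R3 ← R3 + R2: [0, 0, 0, 0, 0, 10/3]
R4 ← R4 − (3)·R2: [0, 0, 0, 0, 0, 29/3]
R4 ← R4 − (29/10)·R3: [0, 0, 0, 0, 0, 0]
The echelon form has 3 nonzero rows; the last pivot sits in the augmented column, so rank(A) = 2 but rank([A|b]) = 3.
Since the ranks differ, the system is inconsistent.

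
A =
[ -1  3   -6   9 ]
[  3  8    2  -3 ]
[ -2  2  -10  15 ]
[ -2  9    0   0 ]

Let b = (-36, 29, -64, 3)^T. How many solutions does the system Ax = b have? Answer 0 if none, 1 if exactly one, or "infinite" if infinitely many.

Row reduce the augmented matrix [A | b].
R2 ← R2 + (3)·R1: [0, 17, -16, 24, -79]
R3 ← R3 − (2)·R1: [0, -4, 2, -3, 8]
R4 ← R4 − (2)·R1: [0, 3, 12, -18, 75]
R3 ← R3 + (4/17)·R2: [0, 0, -30/17, 45/17, -180/17]
R4 ← R4 − (3/17)·R2: [0, 0, 252/17, -378/17, 1512/17]
R4 ← R4 + (42/5)·R3: [0, 0, 0, 0, 0]
The echelon form has 3 nonzero rows, and every pivot lies in the first 4 columns, so rank(A) = rank([A|b]) = 3.
The system is consistent.
rank = 3 < 4 unknowns, so there are infinitely many solutions.

infinite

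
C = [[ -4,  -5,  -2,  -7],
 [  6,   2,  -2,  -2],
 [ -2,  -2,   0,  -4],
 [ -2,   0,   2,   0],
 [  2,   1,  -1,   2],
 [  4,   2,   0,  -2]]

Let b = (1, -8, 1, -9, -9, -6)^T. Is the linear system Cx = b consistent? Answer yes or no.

no

Row reduce the augmented matrix [C | b].
R2 ← R2 + (3/2)·R1: [0, -11/2, -5, -25/2, -13/2]
R3 ← R3 − (1/2)·R1: [0, 1/2, 1, -1/2, 1/2]
R4 ← R4 − (1/2)·R1: [0, 5/2, 3, 7/2, -19/2]
R5 ← R5 + (1/2)·R1: [0, -3/2, -2, -3/2, -17/2]
R6 ← R6 + R1: [0, -3, -2, -9, -5]
R3 ← R3 + (1/11)·R2: [0, 0, 6/11, -18/11, -1/11]
R4 ← R4 + (5/11)·R2: [0, 0, 8/11, -24/11, -137/11]
R5 ← R5 − (3/11)·R2: [0, 0, -7/11, 21/11, -74/11]
R6 ← R6 − (6/11)·R2: [0, 0, 8/11, -24/11, -16/11]
R4 ← R4 − (4/3)·R3: [0, 0, 0, 0, -37/3]
R5 ← R5 + (7/6)·R3: [0, 0, 0, 0, -41/6]
R6 ← R6 − (4/3)·R3: [0, 0, 0, 0, -4/3]
R5 ← R5 − (41/74)·R4: [0, 0, 0, 0, 0]
R6 ← R6 − (4/37)·R4: [0, 0, 0, 0, 0]
The echelon form has 4 nonzero rows; the last pivot sits in the augmented column, so rank(C) = 3 but rank([C|b]) = 4.
Since the ranks differ, the system is inconsistent.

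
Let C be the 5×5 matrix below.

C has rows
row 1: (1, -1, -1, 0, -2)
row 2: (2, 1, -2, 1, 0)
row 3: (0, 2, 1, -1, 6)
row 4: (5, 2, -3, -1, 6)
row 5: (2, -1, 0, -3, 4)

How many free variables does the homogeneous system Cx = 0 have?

Row reduce to echelon form.
R2 ← R2 − (2)·R1: [0, 3, 0, 1, 4]
R4 ← R4 − (5)·R1: [0, 7, 2, -1, 16]
R5 ← R5 − (2)·R1: [0, 1, 2, -3, 8]
R3 ← R3 − (2/3)·R2: [0, 0, 1, -5/3, 10/3]
R4 ← R4 − (7/3)·R2: [0, 0, 2, -10/3, 20/3]
R5 ← R5 − (1/3)·R2: [0, 0, 2, -10/3, 20/3]
R4 ← R4 − (2)·R3: [0, 0, 0, 0, 0]
R5 ← R5 − (2)·R3: [0, 0, 0, 0, 0]
3 nonzero rows, so rank(C) = 3.
C has 5 columns; by rank–nullity, nullity = 5 − 3 = 2.

2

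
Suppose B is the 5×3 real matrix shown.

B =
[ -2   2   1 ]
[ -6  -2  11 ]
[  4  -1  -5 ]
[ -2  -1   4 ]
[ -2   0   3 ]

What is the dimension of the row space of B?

2

Row reduce to echelon form.
R2 ← R2 − (3)·R1: [0, -8, 8]
R3 ← R3 + (2)·R1: [0, 3, -3]
R4 ← R4 − R1: [0, -3, 3]
R5 ← R5 − R1: [0, -2, 2]
R3 ← R3 + (3/8)·R2: [0, 0, 0]
R4 ← R4 − (3/8)·R2: [0, 0, 0]
R5 ← R5 − (1/4)·R2: [0, 0, 0]
Echelon form has 2 nonzero rows, so rank(B) = 2.
The row space has dimension equal to the rank: 2.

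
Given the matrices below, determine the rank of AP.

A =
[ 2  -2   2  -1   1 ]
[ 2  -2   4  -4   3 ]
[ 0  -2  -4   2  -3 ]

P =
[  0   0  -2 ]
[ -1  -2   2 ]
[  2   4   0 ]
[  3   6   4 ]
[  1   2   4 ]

2

First compute AP:
[[  4,   8,  -8],
 [  1,   2, -12],
 [ -3,  -6,  -8]]
Now row reduce the product.
R2 ← R2 − (1/4)·R1: [0, 0, -10]
R3 ← R3 + (3/4)·R1: [0, 0, -14]
R3 ← R3 − (7/5)·R2: [0, 0, 0]
2 nonzero rows, so rank(AP) = 2.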